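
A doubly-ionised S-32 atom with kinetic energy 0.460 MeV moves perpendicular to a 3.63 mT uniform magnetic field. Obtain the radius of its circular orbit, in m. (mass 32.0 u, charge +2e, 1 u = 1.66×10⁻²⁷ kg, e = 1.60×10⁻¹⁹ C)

r ≈ 76.1 m

Convert the energy: K = 0.460 MeV = 7.36×10^-14 J.
v = √(2K/m) = √(2·7.36×10^-14/5.31×10^-26) = 1.66×10^6 m/s.
r = mv/(qB) = (5.31×10^-26)(1.66×10^6) / [(2×1.60×10^-19)(3.63×10^-3)] = 76.1 m.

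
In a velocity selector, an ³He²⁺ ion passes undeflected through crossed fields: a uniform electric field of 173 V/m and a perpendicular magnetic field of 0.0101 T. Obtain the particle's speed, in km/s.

For zero net force, qE = qvB, so v = E/B.
v = (173) / (0.0101) = 1.71×10^4 m/s.

v ≈ 17.1 km/s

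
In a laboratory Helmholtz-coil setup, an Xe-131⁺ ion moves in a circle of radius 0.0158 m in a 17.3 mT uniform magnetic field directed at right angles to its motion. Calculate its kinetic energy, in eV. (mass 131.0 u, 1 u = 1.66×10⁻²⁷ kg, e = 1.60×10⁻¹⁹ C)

v = qBr/m = (1×1.60×10^-19)(0.0173)(0.0158) / (2.17×10^-25) = 201 m/s.
K = ½mv² = 0.5·(2.17×10^-25)·(201)² = 4.40×10^-21 J = 0.0275 eV.

K ≈ 0.0275 eV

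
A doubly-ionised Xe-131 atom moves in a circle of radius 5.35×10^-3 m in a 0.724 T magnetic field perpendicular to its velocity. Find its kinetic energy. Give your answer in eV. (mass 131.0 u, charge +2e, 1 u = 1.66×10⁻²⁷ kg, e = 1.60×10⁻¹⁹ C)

v = qBr/m = (2×1.60×10^-19)(0.724)(5.35×10^-3) / (2.17×10^-25) = 5700 m/s.
K = ½mv² = 0.5·(2.17×10^-25)·(5700)² = 3.53×10^-18 J = 22.1 eV.

K ≈ 22.1 eV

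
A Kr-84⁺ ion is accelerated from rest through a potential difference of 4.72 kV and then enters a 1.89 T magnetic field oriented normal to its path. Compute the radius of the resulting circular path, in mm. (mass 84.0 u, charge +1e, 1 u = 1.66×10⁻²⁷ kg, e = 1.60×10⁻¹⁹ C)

r ≈ 48.0 mm

The kinetic energy gained is K = qV = (1×1.60×10^-19)(4720) = 7.55×10^-16 J.
v = √(2K/m) = 1.04×10^5 m/s.
r = mv/(qB) = (1.39×10^-25)(1.04×10^5) / [(1×1.60×10^-19)(1.89)] = 0.0480 m.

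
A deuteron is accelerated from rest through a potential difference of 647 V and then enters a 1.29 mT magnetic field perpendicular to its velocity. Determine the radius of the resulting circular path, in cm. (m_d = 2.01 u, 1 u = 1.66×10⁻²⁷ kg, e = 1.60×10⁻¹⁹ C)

The kinetic energy gained is K = qV = (1×1.60×10^-19)(647) = 1.04×10^-16 J.
v = √(2K/m) = 2.49×10^5 m/s.
r = mv/(qB) = (3.34×10^-27)(2.49×10^5) / [(1×1.60×10^-19)(1.29×10^-3)] = 4.03 m.

r ≈ 403 cm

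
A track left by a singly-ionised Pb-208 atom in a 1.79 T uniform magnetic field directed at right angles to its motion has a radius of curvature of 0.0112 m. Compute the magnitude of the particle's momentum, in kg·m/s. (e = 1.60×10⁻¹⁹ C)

p ≈ 3.21×10^-21 kg·m/s

Since qvB = mv²/r, the momentum p = mv = qBr.
p = (1×1.60×10^-19)(1.79)(0.0112) = 3.21×10^-21 kg·m/s.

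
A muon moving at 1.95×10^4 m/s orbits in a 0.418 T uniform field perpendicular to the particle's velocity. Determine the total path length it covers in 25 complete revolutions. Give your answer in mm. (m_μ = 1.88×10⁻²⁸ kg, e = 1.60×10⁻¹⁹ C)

L ≈ 8.61 mm

r = mv/(qB) = 5.48×10^-5 m, so one revolution covers 2πr = 3.44×10^-4 m.
In 25 revolutions: L = 25·2πr = 8.61×10^-3 m.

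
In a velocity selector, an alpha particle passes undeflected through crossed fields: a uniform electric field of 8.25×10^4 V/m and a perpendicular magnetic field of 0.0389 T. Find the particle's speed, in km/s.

For zero net force, qE = qvB, so v = E/B.
v = (8.25×10^4) / (0.0389) = 2.12×10^6 m/s.

v ≈ 2120 km/s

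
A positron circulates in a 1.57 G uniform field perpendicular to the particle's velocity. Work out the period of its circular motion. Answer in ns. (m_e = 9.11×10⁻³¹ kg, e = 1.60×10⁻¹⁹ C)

T ≈ 228 ns

The cyclotron period is independent of speed: T = 2πm/(qB).
T = 2π(9.11×10^-31) / [(1×1.60×10^-19)(1.57×10^-4)] = 2.28×10^-7 s.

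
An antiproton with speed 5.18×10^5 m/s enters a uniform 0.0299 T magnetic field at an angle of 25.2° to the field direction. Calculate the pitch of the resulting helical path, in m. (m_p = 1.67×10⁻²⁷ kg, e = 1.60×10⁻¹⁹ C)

pitch ≈ 1.03 m

The velocity component along B is v∥ = v cos25.2° = 4.69×10^5 m/s.
The cyclotron period T = 2πm/(qB) = 2.19×10^-6 s is set by m, q, B alone.
Pitch = v∥·T = (4.69×10^5)(2.19×10^-6) = 1.03 m.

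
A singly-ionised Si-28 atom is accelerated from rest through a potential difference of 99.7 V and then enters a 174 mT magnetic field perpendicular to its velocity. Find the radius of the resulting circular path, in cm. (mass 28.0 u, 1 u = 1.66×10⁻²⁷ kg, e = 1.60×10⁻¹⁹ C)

The kinetic energy gained is K = qV = (1×1.60×10^-19)(99.7) = 1.60×10^-17 J.
v = √(2K/m) = 2.62×10^4 m/s.
r = mv/(qB) = (4.65×10^-26)(2.62×10^4) / [(1×1.60×10^-19)(0.174)] = 0.0437 m.

r ≈ 4.37 cm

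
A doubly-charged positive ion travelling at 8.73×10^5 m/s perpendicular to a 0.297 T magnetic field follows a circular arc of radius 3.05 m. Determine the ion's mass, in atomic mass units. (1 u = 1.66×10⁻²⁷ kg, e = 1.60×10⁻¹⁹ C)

m ≈ 200 u

qvB = mv²/r ⇒ m = qBr/v.
m = (2×1.60×10^-19)(0.297)(3.05) / (8.73×10^5) = 3.32×10^-25 kg = 200 u.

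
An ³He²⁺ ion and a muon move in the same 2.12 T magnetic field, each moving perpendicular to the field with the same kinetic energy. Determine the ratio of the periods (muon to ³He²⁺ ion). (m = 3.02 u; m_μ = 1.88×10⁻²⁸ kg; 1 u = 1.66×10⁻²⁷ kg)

ratio ≈ 0.0750

T = 2πm/(qB) is independent of speed, so T₂/T₁ = (m₂/q₂)/(m₁/q₁).
T_{muon}/T_{³He²⁺ ion} = (1.88×10^-28/1e) / (5.01×10^-27/2e) = 0.0750.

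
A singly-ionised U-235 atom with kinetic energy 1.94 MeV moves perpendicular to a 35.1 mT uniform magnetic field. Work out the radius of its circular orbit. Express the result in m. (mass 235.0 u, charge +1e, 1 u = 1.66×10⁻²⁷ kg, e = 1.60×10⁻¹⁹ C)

Convert the energy: K = 1.94 MeV = 3.10×10^-13 J.
v = √(2K/m) = √(2·3.10×10^-13/3.90×10^-25) = 1.26×10^6 m/s.
r = mv/(qB) = (3.90×10^-25)(1.26×10^6) / [(1×1.60×10^-19)(0.0351)] = 87.6 m.

r ≈ 87.6 m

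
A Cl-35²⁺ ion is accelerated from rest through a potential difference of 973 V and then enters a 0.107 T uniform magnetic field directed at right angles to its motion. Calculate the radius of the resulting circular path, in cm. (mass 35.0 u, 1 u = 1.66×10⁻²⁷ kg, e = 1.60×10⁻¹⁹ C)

The kinetic energy gained is K = qV = (2×1.60×10^-19)(973) = 3.11×10^-16 J.
v = √(2K/m) = 1.04×10^5 m/s.
r = mv/(qB) = (5.81×10^-26)(1.04×10^5) / [(2×1.60×10^-19)(0.107)] = 0.176 m.

r ≈ 17.6 cm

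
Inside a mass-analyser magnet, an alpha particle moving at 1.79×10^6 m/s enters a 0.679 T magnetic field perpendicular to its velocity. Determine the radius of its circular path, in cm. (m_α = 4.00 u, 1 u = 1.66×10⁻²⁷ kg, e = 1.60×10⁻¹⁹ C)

r ≈ 5.47 cm

The magnetic force provides the centripetal force: qvB = mv²/r, so r = mv/(qB).
r = (6.64×10^-27 kg)(1.79×10^6 m/s) / [(2×1.60×10^-19 C)(0.679 T)] = 0.0547 m.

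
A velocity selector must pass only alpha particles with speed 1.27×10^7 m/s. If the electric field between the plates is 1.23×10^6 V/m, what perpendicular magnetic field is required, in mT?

qE = qvB ⇒ B = E/v = (1.23×10^6) / (1.27×10^7) = 0.0969 T.

B ≈ 96.9 mT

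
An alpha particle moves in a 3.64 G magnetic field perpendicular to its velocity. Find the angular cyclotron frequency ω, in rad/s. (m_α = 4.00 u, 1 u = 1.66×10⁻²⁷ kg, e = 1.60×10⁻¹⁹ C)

ω = qB/m = (2×1.60×10^-19)(3.64×10^-4) / (6.64×10^-27) = 1.75×10^4 rad/s.

ω ≈ 1.75×10^4 rad/s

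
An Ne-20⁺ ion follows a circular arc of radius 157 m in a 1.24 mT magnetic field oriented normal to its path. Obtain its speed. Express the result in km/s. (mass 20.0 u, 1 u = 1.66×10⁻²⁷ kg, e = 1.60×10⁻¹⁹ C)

v ≈ 938 km/s

From qvB = mv²/r, v = qBr/m.
v = (1×1.60×10^-19)(1.24×10^-3)(157) / (3.32×10^-26) = 9.38×10^5 m/s.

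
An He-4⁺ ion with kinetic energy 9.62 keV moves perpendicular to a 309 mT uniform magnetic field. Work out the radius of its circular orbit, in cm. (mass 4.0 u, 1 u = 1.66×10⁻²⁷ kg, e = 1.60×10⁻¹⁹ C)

r ≈ 9.14 cm

Convert the energy: K = 9.62 keV = 1.54×10^-15 J.
v = √(2K/m) = √(2·1.54×10^-15/6.64×10^-27) = 6.81×10^5 m/s.
r = mv/(qB) = (6.64×10^-27)(6.81×10^5) / [(1×1.60×10^-19)(0.309)] = 0.0914 m.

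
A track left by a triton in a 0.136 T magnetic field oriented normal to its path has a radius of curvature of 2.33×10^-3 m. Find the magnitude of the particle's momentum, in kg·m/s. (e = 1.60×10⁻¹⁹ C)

Since qvB = mv²/r, the momentum p = mv = qBr.
p = (1×1.60×10^-19)(0.136)(2.33×10^-3) = 5.07×10^-23 kg·m/s.

p ≈ 5.07×10^-23 kg·m/s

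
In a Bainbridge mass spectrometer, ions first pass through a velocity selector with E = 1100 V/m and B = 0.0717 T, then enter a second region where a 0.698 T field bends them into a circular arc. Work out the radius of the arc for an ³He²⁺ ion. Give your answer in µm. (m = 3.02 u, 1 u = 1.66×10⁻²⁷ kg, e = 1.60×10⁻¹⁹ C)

The selector passes v = E/B = 1100/0.0717 = 1.53×10^4 m/s.
In the deflection region, r = mv/(qB₂) = (5.01×10^-27)(1.53×10^4) / [(2×1.60×10^-19)(0.698)] = 3.44×10^-4 m.

r ≈ 344 µm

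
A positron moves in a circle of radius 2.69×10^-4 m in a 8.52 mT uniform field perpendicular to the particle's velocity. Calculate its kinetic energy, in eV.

K ≈ 0.461 eV

v = qBr/m = (1×1.60×10^-19)(8.52×10^-3)(2.69×10^-4) / (9.11×10^-31) = 4.03×10^5 m/s.
K = ½mv² = 0.5·(9.11×10^-31)·(4.03×10^5)² = 7.38×10^-20 J = 0.461 eV.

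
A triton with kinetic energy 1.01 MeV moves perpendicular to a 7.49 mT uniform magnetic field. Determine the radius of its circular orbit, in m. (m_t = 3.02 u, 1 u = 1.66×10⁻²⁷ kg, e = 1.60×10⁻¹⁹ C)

r ≈ 33.6 m

Convert the energy: K = 1.01 MeV = 1.62×10^-13 J.
v = √(2K/m) = √(2·1.62×10^-13/5.01×10^-27) = 8.03×10^6 m/s.
r = mv/(qB) = (5.01×10^-27)(8.03×10^6) / [(1×1.60×10^-19)(7.49×10^-3)] = 33.6 m.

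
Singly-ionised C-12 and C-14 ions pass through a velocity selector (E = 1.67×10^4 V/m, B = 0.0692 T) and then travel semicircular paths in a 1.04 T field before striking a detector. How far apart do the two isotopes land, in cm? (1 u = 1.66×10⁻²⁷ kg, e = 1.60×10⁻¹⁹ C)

Both emerge at v = E/B₁ = 2.41×10^5 m/s.
r = mv/(qB₂), so r₁ = 0.02889 m and r₂ = 0.03370 m, giving Δr = 4.81×10^-3 m.
After a semicircle each ion lands a diameter 2r from the entry slit, so the separation is 2Δr = 9.63×10^-3 m.

Δd ≈ 0.963 cm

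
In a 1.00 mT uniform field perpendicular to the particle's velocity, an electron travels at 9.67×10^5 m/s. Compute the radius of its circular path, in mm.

The magnetic force provides the centripetal force: qvB = mv²/r, so r = mv/(qB).
r = (9.11×10^-31 kg)(9.67×10^5 m/s) / [(1×1.60×10^-19 C)(1.00×10^-3 T)] = 5.51×10^-3 m.

r ≈ 5.51 mm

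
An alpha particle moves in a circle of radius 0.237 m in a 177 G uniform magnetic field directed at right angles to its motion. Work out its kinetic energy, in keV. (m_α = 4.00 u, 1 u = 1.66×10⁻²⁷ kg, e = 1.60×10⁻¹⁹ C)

K ≈ 0.848 keV

v = qBr/m = (2×1.60×10^-19)(0.0177)(0.237) / (6.64×10^-27) = 2.02×10^5 m/s.
K = ½mv² = 0.5·(6.64×10^-27)·(2.02×10^5)² = 1.36×10^-16 J = 0.848 keV.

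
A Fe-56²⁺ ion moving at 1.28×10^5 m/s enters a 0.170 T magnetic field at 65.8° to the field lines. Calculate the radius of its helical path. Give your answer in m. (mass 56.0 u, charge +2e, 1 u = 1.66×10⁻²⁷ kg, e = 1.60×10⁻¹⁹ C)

Only the perpendicular component v⊥ = v sin65.8° = 1.17×10^5 m/s is bent by the field.
r = m v⊥ /(qB) = (9.30×10^-26)(1.17×10^5) / [(2×1.60×10^-19)(0.170)] = 0.200 m.

r ≈ 0.200 m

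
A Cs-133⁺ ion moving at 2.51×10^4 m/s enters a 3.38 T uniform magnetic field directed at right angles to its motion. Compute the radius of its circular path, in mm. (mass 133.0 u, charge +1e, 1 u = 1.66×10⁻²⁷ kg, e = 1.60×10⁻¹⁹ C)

r ≈ 10.2 mm

The magnetic force provides the centripetal force: qvB = mv²/r, so r = mv/(qB).
r = (2.21×10^-25 kg)(2.51×10^4 m/s) / [(1×1.60×10^-19 C)(3.38 T)] = 0.0102 m.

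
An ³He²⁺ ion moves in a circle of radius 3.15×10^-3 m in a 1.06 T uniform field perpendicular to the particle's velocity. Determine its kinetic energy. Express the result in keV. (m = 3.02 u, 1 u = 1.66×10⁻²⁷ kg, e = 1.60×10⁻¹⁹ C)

v = qBr/m = (2×1.60×10^-19)(1.06)(3.15×10^-3) / (5.01×10^-27) = 2.13×10^5 m/s.
K = ½mv² = 0.5·(5.01×10^-27)·(2.13×10^5)² = 1.14×10^-16 J = 0.712 keV.

K ≈ 0.712 keV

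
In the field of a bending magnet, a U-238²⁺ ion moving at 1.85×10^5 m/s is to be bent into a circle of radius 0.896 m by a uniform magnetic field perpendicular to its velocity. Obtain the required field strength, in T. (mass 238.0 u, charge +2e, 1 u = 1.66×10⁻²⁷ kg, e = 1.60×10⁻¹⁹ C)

B ≈ 0.255 T

qvB = mv²/r gives B = mv/(qr).
B = (3.95×10^-25)(1.85×10^5) / [(2×1.60×10^-19)(0.896)] = 0.255 T.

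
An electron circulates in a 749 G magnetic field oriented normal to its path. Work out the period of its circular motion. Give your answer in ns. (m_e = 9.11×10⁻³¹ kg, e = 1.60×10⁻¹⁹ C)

T ≈ 0.478 ns

The cyclotron period is independent of speed: T = 2πm/(qB).
T = 2π(9.11×10^-31) / [(1×1.60×10^-19)(0.0749)] = 4.78×10^-10 s.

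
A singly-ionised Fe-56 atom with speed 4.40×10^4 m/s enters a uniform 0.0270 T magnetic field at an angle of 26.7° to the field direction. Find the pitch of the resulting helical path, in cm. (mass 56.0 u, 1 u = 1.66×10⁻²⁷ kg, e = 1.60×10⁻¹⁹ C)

pitch ≈ 531 cm

The velocity component along B is v∥ = v cos26.7° = 3.93×10^4 m/s.
The cyclotron period T = 2πm/(qB) = 1.35×10^-4 s is set by m, q, B alone.
Pitch = v∥·T = (3.93×10^4)(1.35×10^-4) = 5.31 m.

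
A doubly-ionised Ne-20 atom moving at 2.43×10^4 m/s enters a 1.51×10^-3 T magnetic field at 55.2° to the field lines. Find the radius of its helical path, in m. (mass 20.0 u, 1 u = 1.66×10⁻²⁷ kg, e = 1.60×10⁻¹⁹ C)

r ≈ 1.37 m

Only the perpendicular component v⊥ = v sin55.2° = 2.00×10^4 m/s is bent by the field.
r = m v⊥ /(qB) = (3.32×10^-26)(2.00×10^4) / [(2×1.60×10^-19)(1.51×10^-3)] = 1.37 m.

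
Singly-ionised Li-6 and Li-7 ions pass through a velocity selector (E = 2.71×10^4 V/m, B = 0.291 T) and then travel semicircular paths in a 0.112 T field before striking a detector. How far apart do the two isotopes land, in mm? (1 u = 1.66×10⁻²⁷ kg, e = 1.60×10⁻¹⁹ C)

Both emerge at v = E/B₁ = 9.31×10^4 m/s.
r = mv/(qB₂), so r₁ = 0.05176 m and r₂ = 0.06039 m, giving Δr = 8.63×10^-3 m.
After a semicircle each ion lands a diameter 2r from the entry slit, so the separation is 2Δr = 0.0173 m.

Δd ≈ 17.3 mm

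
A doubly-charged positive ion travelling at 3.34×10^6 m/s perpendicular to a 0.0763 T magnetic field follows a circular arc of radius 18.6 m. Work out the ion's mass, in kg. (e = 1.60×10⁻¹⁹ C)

qvB = mv²/r ⇒ m = qBr/v.
m = (2×1.60×10^-19)(0.0763)(18.6) / (3.34×10^6) = 1.36×10^-25 kg.

m ≈ 1.36×10^-25 kg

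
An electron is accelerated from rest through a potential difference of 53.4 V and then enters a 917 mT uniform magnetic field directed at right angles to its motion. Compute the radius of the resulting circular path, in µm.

The kinetic energy gained is K = qV = (1×1.60×10^-19)(53.4) = 8.54×10^-18 J.
v = √(2K/m) = 4.33×10^6 m/s.
r = mv/(qB) = (9.11×10^-31)(4.33×10^6) / [(1×1.60×10^-19)(0.917)] = 2.69×10^-5 m.

r ≈ 26.9 µm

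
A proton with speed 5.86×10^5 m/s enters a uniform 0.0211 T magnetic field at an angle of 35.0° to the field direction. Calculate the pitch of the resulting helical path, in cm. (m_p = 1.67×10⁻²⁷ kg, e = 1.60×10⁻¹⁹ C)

The velocity component along B is v∥ = v cos35.0° = 4.80×10^5 m/s.
The cyclotron period T = 2πm/(qB) = 3.11×10^-6 s is set by m, q, B alone.
Pitch = v∥·T = (4.80×10^5)(3.11×10^-6) = 1.49 m.

pitch ≈ 149 cm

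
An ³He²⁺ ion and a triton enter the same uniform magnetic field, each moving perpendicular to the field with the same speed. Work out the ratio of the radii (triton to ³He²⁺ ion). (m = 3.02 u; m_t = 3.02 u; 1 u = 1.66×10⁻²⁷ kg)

r = mv/(qB) ⇒ at equal v, r ∝ m/q.
r_{triton}/r_{³He²⁺ ion} = 2.00.

ratio ≈ 2.00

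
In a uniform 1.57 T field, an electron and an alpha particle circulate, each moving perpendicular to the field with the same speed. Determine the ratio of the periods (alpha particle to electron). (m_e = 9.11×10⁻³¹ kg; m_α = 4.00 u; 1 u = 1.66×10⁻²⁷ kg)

T = 2πm/(qB) is independent of speed, so T₂/T₁ = (m₂/q₂)/(m₁/q₁).
T_{alpha particle}/T_{electron} = (6.64×10^-27/2e) / (9.11×10^-31/1e) = 3640.

ratio ≈ 3640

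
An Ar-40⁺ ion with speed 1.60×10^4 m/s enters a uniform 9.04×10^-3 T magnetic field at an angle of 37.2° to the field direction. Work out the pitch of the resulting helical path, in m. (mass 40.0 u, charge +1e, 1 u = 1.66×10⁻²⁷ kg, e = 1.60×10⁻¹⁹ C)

The velocity component along B is v∥ = v cos37.2° = 1.27×10^4 m/s.
The cyclotron period T = 2πm/(qB) = 2.88×10^-4 s is set by m, q, B alone.
Pitch = v∥·T = (1.27×10^4)(2.88×10^-4) = 3.68 m.

pitch ≈ 3.68 m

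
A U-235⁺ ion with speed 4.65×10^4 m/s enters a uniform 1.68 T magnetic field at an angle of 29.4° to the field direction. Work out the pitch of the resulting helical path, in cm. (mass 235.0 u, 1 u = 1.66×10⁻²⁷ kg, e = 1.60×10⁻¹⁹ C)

pitch ≈ 36.9 cm

The velocity component along B is v∥ = v cos29.4° = 4.05×10^4 m/s.
The cyclotron period T = 2πm/(qB) = 9.12×10^-6 s is set by m, q, B alone.
Pitch = v∥·T = (4.05×10^4)(9.12×10^-6) = 0.369 m.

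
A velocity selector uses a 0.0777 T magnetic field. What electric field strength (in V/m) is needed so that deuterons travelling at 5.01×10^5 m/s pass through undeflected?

E ≈ 3.89×10^4 V/m

qE = qvB ⇒ E = vB = (5.01×10^5)(0.0777) = 3.89×10^4 V/m.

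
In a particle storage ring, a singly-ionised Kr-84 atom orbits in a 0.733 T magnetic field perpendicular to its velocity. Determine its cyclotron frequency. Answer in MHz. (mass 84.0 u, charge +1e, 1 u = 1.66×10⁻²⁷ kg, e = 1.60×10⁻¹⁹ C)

f = qB/(2πm) = (1×1.60×10^-19)(0.733) / [2π(1.39×10^-25)] = 1.34×10^5 Hz.

f ≈ 0.134 MHz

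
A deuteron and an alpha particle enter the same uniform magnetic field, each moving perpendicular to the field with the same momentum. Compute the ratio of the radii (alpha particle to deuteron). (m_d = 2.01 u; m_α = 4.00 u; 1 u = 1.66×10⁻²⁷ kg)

r = p/(qB) ⇒ at equal p, r ∝ 1/q.
r_{alpha particle}/r_{deuteron} = 0.500.

ratio ≈ 0.500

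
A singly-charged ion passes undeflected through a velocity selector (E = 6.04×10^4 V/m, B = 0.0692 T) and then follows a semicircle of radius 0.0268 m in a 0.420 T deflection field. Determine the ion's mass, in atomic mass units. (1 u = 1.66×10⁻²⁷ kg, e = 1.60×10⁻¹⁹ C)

v = E/B₁ = 8.73×10^5 m/s.
From r = mv/(qB₂), m = qB₂r/v = (1×1.60×10^-19)(0.420)(0.0268) / (8.73×10^5) = 2.06×10^-27 kg.
In atomic mass units: m = 2.06×10^-27 / 1.66×10^-27 = 1.24 u.

m ≈ 1.24 u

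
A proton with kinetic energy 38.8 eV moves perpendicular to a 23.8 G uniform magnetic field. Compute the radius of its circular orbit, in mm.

Convert the energy: K = 38.8 eV = 6.21×10^-18 J.
v = √(2K/m) = √(2·6.21×10^-18/1.67×10^-27) = 8.62×10^4 m/s.
r = mv/(qB) = (1.67×10^-27)(8.62×10^4) / [(1×1.60×10^-19)(2.38×10^-3)] = 0.378 m.

r ≈ 378 mm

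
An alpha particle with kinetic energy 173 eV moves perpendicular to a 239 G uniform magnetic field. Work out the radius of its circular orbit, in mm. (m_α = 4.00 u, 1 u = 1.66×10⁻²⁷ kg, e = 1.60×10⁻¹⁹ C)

Convert the energy: K = 173 eV = 2.77×10^-17 J.
v = √(2K/m) = √(2·2.77×10^-17/6.64×10^-27) = 9.13×10^4 m/s.
r = mv/(qB) = (6.64×10^-27)(9.13×10^4) / [(2×1.60×10^-19)(0.0239)] = 0.0793 m.

r ≈ 79.3 mm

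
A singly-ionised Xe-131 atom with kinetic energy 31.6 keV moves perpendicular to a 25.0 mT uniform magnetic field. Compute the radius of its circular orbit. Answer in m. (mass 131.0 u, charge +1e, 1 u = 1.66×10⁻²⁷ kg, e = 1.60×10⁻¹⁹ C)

r ≈ 11.7 m

Convert the energy: K = 31.6 keV = 5.06×10^-15 J.
v = √(2K/m) = √(2·5.06×10^-15/2.17×10^-25) = 2.16×10^5 m/s.
r = mv/(qB) = (2.17×10^-25)(2.16×10^5) / [(1×1.60×10^-19)(0.0250)] = 11.7 m.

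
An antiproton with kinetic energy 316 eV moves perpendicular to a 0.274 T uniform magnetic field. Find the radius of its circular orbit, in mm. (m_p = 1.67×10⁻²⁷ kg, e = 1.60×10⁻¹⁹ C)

r ≈ 9.37 mm

Convert the energy: K = 316 eV = 5.06×10^-17 J.
v = √(2K/m) = √(2·5.06×10^-17/1.67×10^-27) = 2.46×10^5 m/s.
r = mv/(qB) = (1.67×10^-27)(2.46×10^5) / [(1×1.60×10^-19)(0.274)] = 9.37×10^-3 m.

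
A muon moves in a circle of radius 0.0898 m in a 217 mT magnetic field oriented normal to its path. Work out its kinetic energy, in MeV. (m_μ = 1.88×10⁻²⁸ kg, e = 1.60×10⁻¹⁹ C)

K ≈ 0.162 MeV

v = qBr/m = (1×1.60×10^-19)(0.217)(0.0898) / (1.88×10^-28) = 1.66×10^7 m/s.
K = ½mv² = 0.5·(1.88×10^-28)·(1.66×10^7)² = 2.59×10^-14 J = 0.162 MeV.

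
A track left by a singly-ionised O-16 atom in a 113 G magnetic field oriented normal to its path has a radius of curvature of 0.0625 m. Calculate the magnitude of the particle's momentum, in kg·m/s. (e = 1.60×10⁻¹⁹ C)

p ≈ 1.13×10^-22 kg·m/s

Since qvB = mv²/r, the momentum p = mv = qBr.
p = (1×1.60×10^-19)(0.0113)(0.0625) = 1.13×10^-22 kg·m/s.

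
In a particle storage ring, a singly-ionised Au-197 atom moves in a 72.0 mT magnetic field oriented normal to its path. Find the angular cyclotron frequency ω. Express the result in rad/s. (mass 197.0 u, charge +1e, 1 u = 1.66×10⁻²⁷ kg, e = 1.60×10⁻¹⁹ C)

ω ≈ 3.52×10^4 rad/s

ω = qB/m = (1×1.60×10^-19)(0.0720) / (3.27×10^-25) = 3.52×10^4 rad/s.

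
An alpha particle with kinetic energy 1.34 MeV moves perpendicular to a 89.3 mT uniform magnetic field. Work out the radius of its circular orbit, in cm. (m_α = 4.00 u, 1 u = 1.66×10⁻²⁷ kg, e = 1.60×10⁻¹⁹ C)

r ≈ 187 cm

Convert the energy: K = 1.34 MeV = 2.14×10^-13 J.
v = √(2K/m) = √(2·2.14×10^-13/6.64×10^-27) = 8.04×10^6 m/s.
r = mv/(qB) = (6.64×10^-27)(8.04×10^6) / [(2×1.60×10^-19)(0.0893)] = 1.87 m.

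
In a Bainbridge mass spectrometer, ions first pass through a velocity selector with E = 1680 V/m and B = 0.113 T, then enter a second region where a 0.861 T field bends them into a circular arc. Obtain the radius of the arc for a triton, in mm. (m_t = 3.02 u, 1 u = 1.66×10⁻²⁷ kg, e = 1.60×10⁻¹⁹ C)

The selector passes v = E/B = 1680/0.113 = 1.49×10^4 m/s.
In the deflection region, r = mv/(qB₂) = (5.01×10^-27)(1.49×10^4) / [(1×1.60×10^-19)(0.861)] = 5.41×10^-4 m.

r ≈ 0.541 mm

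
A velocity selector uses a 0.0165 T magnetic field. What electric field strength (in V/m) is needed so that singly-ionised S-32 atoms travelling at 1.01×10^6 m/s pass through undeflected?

E ≈ 1.67×10^4 V/m

qE = qvB ⇒ E = vB = (1.01×10^6)(0.0165) = 1.67×10^4 V/m.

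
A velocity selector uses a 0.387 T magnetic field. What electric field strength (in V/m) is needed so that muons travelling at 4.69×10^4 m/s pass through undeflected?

E ≈ 1.82×10^4 V/m

qE = qvB ⇒ E = vB = (4.69×10^4)(0.387) = 1.82×10^4 V/m.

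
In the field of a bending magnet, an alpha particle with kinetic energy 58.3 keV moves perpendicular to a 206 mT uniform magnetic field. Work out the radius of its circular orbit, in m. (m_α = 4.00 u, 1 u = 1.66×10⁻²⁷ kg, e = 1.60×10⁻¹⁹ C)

Convert the energy: K = 58.3 keV = 9.33×10^-15 J.
v = √(2K/m) = √(2·9.33×10^-15/6.64×10^-27) = 1.68×10^6 m/s.
r = mv/(qB) = (6.64×10^-27)(1.68×10^6) / [(2×1.60×10^-19)(0.206)] = 0.169 m.

r ≈ 0.169 m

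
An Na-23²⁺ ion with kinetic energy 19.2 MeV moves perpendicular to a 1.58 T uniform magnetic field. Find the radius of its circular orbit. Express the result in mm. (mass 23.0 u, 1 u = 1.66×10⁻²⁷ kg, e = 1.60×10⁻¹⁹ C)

r ≈ 958 mm

Convert the energy: K = 19.2 MeV = 3.07×10^-12 J.
v = √(2K/m) = √(2·3.07×10^-12/3.82×10^-26) = 1.27×10^7 m/s.
r = mv/(qB) = (3.82×10^-26)(1.27×10^7) / [(2×1.60×10^-19)(1.58)] = 0.958 m.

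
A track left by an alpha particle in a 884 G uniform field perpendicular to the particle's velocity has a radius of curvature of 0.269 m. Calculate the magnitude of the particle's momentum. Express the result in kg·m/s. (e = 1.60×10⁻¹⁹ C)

p ≈ 7.61×10^-21 kg·m/s

Since qvB = mv²/r, the momentum p = mv = qBr.
p = (2×1.60×10^-19)(0.0884)(0.269) = 7.61×10^-21 kg·m/s.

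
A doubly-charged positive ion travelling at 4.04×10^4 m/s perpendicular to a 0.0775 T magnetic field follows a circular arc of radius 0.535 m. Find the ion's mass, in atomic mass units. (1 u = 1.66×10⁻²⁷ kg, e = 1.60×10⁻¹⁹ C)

qvB = mv²/r ⇒ m = qBr/v.
m = (2×1.60×10^-19)(0.0775)(0.535) / (4.04×10^4) = 3.28×10^-25 kg = 198 u.

m ≈ 198 u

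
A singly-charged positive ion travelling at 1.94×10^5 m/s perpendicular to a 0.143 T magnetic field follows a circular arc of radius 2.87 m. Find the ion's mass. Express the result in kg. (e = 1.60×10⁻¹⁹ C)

m ≈ 3.38×10^-25 kg

qvB = mv²/r ⇒ m = qBr/v.
m = (1×1.60×10^-19)(0.143)(2.87) / (1.94×10^5) = 3.38×10^-25 kg.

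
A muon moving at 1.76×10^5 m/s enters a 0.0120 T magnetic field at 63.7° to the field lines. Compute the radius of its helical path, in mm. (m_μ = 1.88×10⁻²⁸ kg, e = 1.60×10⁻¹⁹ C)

r ≈ 15.4 mm

Only the perpendicular component v⊥ = v sin63.7° = 1.58×10^5 m/s is bent by the field.
r = m v⊥ /(qB) = (1.88×10^-28)(1.58×10^5) / [(1×1.60×10^-19)(0.0120)] = 0.0154 m.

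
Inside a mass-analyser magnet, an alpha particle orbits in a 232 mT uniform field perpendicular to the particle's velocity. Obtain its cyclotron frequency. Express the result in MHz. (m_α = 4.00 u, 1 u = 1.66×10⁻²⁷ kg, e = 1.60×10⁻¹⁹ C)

f ≈ 1.78 MHz

f = qB/(2πm) = (2×1.60×10^-19)(0.232) / [2π(6.64×10^-27)] = 1.78×10^6 Hz.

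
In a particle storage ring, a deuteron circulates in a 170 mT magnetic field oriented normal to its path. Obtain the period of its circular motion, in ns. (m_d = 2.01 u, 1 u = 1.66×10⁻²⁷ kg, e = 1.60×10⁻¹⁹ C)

The cyclotron period is independent of speed: T = 2πm/(qB).
T = 2π(3.34×10^-27) / [(1×1.60×10^-19)(0.170)] = 7.71×10^-7 s.

T ≈ 771 ns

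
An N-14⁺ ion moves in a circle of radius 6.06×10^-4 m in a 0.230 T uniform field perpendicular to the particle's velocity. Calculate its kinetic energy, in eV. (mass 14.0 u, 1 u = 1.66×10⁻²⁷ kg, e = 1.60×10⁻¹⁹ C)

K ≈ 0.0669 eV

v = qBr/m = (1×1.60×10^-19)(0.230)(6.06×10^-4) / (2.32×10^-26) = 960 m/s.
K = ½mv² = 0.5·(2.32×10^-26)·(960)² = 1.07×10^-20 J = 0.0669 eV.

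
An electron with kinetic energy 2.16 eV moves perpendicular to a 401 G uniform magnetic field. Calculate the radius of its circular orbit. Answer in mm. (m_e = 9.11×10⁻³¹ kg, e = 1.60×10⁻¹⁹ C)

Convert the energy: K = 2.16 eV = 3.46×10^-19 J.
v = √(2K/m) = √(2·3.46×10^-19/9.11×10^-31) = 8.71×10^5 m/s.
r = mv/(qB) = (9.11×10^-31)(8.71×10^5) / [(1×1.60×10^-19)(0.0401)] = 1.24×10^-4 m.

r ≈ 0.124 mm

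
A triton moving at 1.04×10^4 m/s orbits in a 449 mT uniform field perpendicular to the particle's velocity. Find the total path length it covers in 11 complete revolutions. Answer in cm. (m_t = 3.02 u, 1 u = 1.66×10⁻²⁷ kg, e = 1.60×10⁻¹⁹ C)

L ≈ 5.02 cm

r = mv/(qB) = 7.26×10^-4 m, so one revolution covers 2πr = 4.56×10^-3 m.
In 11 revolutions: L = 11·2πr = 0.0502 m.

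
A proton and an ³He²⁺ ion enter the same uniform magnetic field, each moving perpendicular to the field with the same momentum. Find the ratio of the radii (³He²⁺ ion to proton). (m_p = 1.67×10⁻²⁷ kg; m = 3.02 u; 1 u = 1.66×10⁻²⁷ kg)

r = p/(qB) ⇒ at equal p, r ∝ 1/q.
r_{³He²⁺ ion}/r_{proton} = 0.500.

ratio ≈ 0.500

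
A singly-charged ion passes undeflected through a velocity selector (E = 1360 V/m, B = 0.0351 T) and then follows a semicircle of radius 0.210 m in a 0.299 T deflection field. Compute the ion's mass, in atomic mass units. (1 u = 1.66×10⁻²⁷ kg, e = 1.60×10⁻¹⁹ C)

m ≈ 156 u

v = E/B₁ = 3.87×10^4 m/s.
From r = mv/(qB₂), m = qB₂r/v = (1×1.60×10^-19)(0.299)(0.210) / (3.87×10^4) = 2.59×10^-25 kg.
In atomic mass units: m = 2.59×10^-25 / 1.66×10^-27 = 156 u.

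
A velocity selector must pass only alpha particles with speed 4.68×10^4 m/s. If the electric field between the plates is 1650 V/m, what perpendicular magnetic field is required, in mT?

B ≈ 35.3 mT

qE = qvB ⇒ B = E/v = (1650) / (4.68×10^4) = 0.0353 T.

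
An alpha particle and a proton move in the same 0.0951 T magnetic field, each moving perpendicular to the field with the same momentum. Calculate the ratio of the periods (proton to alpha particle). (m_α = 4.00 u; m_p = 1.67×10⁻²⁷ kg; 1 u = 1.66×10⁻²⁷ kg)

T = 2πm/(qB) is independent of speed, so T₂/T₁ = (m₂/q₂)/(m₁/q₁).
T_{proton}/T_{alpha particle} = (1.67×10^-27/1e) / (6.64×10^-27/2e) = 0.503.

ratio ≈ 0.503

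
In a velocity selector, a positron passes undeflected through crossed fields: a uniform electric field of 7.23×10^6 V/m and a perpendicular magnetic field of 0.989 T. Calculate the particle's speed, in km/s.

v ≈ 7310 km/s

For zero net force, qE = qvB, so v = E/B.
v = (7.23×10^6) / (0.989) = 7.31×10^6 m/s.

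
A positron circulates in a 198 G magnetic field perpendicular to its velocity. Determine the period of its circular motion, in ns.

The cyclotron period is independent of speed: T = 2πm/(qB).
T = 2π(9.11×10^-31) / [(1×1.60×10^-19)(0.0198)] = 1.81×10^-9 s.

T ≈ 1.81 ns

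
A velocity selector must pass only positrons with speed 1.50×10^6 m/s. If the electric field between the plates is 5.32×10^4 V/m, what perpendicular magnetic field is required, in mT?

qE = qvB ⇒ B = E/v = (5.32×10^4) / (1.50×10^6) = 0.0355 T.

B ≈ 35.5 mT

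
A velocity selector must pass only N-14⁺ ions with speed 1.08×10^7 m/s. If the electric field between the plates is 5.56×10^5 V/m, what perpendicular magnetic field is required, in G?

qE = qvB ⇒ B = E/v = (5.56×10^5) / (1.08×10^7) = 0.0515 T.

B ≈ 515 G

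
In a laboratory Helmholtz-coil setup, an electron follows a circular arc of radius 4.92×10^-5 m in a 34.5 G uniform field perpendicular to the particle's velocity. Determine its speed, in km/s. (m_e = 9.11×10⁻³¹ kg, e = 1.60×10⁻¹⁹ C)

v ≈ 29.8 km/s

From qvB = mv²/r, v = qBr/m.
v = (1×1.60×10^-19)(3.45×10^-3)(4.92×10^-5) / (9.11×10^-31) = 2.98×10^4 m/s.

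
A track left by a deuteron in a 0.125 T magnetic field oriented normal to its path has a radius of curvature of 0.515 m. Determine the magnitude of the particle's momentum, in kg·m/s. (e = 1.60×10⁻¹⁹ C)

p ≈ 1.03×10^-20 kg·m/s

Since qvB = mv²/r, the momentum p = mv = qBr.
p = (1×1.60×10^-19)(0.125)(0.515) = 1.03×10^-20 kg·m/s.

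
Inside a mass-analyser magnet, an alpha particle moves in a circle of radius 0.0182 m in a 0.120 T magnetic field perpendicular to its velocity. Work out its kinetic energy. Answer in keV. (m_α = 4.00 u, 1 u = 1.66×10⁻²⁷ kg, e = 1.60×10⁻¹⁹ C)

K ≈ 0.230 keV

v = qBr/m = (2×1.60×10^-19)(0.120)(0.0182) / (6.64×10^-27) = 1.05×10^5 m/s.
K = ½mv² = 0.5·(6.64×10^-27)·(1.05×10^5)² = 3.68×10^-17 J = 0.230 keV.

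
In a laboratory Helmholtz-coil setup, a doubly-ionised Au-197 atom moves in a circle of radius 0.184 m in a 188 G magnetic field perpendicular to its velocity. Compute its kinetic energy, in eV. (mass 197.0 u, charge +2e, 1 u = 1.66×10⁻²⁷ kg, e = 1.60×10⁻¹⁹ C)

K ≈ 11.7 eV

v = qBr/m = (2×1.60×10^-19)(0.0188)(0.184) / (3.27×10^-25) = 3380 m/s.
K = ½mv² = 0.5·(3.27×10^-25)·(3380)² = 1.87×10^-18 J = 11.7 eV.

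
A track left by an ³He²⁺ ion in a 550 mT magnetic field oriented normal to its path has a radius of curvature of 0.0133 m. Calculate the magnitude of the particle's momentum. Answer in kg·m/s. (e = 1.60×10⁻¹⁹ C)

Since qvB = mv²/r, the momentum p = mv = qBr.
p = (2×1.60×10^-19)(0.550)(0.0133) = 2.34×10^-21 kg·m/s.

p ≈ 2.34×10^-21 kg·m/s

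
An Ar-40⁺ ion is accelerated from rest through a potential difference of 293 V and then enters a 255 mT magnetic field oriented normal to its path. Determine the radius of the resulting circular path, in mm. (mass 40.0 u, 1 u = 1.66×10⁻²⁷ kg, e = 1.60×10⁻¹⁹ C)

The kinetic energy gained is K = qV = (1×1.60×10^-19)(293) = 4.69×10^-17 J.
v = √(2K/m) = 3.76×10^4 m/s.
r = mv/(qB) = (6.64×10^-26)(3.76×10^4) / [(1×1.60×10^-19)(0.255)] = 0.0612 m.

r ≈ 61.2 mm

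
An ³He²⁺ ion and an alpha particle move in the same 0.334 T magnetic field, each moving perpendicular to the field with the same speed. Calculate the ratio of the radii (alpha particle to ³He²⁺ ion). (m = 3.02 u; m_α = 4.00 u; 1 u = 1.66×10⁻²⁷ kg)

r = mv/(qB) ⇒ at equal v, r ∝ m/q.
r_{alpha particle}/r_{³He²⁺ ion} = 1.32.

ratio ≈ 1.32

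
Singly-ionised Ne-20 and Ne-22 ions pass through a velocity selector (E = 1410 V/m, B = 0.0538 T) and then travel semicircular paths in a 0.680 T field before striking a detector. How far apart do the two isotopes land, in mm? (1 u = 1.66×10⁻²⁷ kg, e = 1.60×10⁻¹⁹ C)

Δd ≈ 1.60 mm

Both emerge at v = E/B₁ = 2.62×10^4 m/s.
r = mv/(qB₂), so r₁ = 7.997×10^-3 m and r₂ = 8.797×10^-3 m, giving Δr = 8.00×10^-4 m.
After a semicircle each ion lands a diameter 2r from the entry slit, so the separation is 2Δr = 1.60×10^-3 m.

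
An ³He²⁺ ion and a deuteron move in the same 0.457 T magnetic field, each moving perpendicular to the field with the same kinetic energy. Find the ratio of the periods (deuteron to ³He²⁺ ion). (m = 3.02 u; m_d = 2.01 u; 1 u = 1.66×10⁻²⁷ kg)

T = 2πm/(qB) is independent of speed, so T₂/T₁ = (m₂/q₂)/(m₁/q₁).
T_{deuteron}/T_{³He²⁺ ion} = (3.34×10^-27/1e) / (5.01×10^-27/2e) = 1.33.

ratio ≈ 1.33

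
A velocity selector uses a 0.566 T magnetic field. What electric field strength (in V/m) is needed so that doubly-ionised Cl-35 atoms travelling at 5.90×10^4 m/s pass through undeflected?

qE = qvB ⇒ E = vB = (5.90×10^4)(0.566) = 3.34×10^4 V/m.

E ≈ 3.34×10^4 V/m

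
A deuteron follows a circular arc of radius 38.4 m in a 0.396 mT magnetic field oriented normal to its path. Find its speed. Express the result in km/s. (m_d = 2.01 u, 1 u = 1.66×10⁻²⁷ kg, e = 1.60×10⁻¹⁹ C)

v ≈ 729 km/s

From qvB = mv²/r, v = qBr/m.
v = (1×1.60×10^-19)(3.96×10^-4)(38.4) / (3.34×10^-27) = 7.29×10^5 m/s.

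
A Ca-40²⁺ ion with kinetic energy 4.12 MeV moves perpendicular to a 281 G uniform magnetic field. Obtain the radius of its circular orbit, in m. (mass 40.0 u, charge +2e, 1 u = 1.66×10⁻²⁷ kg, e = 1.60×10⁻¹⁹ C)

Convert the energy: K = 4.12 MeV = 6.59×10^-13 J.
v = √(2K/m) = √(2·6.59×10^-13/6.64×10^-26) = 4.46×10^6 m/s.
r = mv/(qB) = (6.64×10^-26)(4.46×10^6) / [(2×1.60×10^-19)(0.0281)] = 32.9 m.

r ≈ 32.9 m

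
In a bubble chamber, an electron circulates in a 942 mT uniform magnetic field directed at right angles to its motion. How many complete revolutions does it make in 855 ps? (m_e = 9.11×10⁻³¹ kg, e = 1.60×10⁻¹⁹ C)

N = 22

T = 2πm/(qB) = 2π(9.11×10^-31) / [(1×1.60×10^-19)(0.942)] = 3.7978×10^-11 s.
N = t/T = 8.55×10^-10 / 3.7978×10^-11 ≈ 22.51, so 22 complete revolutions.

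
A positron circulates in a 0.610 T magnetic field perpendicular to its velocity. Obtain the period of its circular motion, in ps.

The cyclotron period is independent of speed: T = 2πm/(qB).
T = 2π(9.11×10^-31) / [(1×1.60×10^-19)(0.610)] = 5.86×10^-11 s.

T ≈ 58.6 ps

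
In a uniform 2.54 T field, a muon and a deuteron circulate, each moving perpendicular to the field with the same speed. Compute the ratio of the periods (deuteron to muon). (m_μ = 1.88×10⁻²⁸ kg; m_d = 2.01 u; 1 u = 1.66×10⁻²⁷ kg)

ratio ≈ 17.7

T = 2πm/(qB) is independent of speed, so T₂/T₁ = (m₂/q₂)/(m₁/q₁).
T_{deuteron}/T_{muon} = (3.34×10^-27/1e) / (1.88×10^-28/1e) = 17.7.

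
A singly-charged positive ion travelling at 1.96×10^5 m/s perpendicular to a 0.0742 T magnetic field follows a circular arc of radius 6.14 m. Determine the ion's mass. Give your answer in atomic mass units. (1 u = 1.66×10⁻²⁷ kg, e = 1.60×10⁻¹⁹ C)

qvB = mv²/r ⇒ m = qBr/v.
m = (1×1.60×10^-19)(0.0742)(6.14) / (1.96×10^5) = 3.72×10^-25 kg = 224 u.

m ≈ 224 u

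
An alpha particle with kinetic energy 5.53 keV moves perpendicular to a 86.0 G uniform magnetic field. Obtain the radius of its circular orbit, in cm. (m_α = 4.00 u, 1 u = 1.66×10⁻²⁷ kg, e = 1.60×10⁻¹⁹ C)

Convert the energy: K = 5.53 keV = 8.85×10^-16 J.
v = √(2K/m) = √(2·8.85×10^-16/6.64×10^-27) = 5.16×10^5 m/s.
r = mv/(qB) = (6.64×10^-27)(5.16×10^5) / [(2×1.60×10^-19)(8.60×10^-3)] = 1.25 m.

r ≈ 125 cm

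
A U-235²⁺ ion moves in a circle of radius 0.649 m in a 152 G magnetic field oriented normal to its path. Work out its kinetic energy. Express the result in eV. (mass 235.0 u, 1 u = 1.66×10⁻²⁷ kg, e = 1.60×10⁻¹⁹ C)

K ≈ 79.8 eV

v = qBr/m = (2×1.60×10^-19)(0.0152)(0.649) / (3.90×10^-25) = 8090 m/s.
K = ½mv² = 0.5·(3.90×10^-25)·(8090)² = 1.28×10^-17 J = 79.8 eV.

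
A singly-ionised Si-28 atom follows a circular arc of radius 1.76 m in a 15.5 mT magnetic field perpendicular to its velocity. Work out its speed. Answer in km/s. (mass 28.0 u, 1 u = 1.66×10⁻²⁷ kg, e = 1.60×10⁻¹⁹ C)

v ≈ 93.9 km/s

From qvB = mv²/r, v = qBr/m.
v = (1×1.60×10^-19)(0.0155)(1.76) / (4.65×10^-26) = 9.39×10^4 m/s.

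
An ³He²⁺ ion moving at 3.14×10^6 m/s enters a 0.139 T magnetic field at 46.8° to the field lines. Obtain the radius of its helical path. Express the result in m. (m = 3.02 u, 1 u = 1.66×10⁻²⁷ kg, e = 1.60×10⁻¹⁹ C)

Only the perpendicular component v⊥ = v sin46.8° = 2.29×10^6 m/s is bent by the field.
r = m v⊥ /(qB) = (5.01×10^-27)(2.29×10^6) / [(2×1.60×10^-19)(0.139)] = 0.258 m.

r ≈ 0.258 m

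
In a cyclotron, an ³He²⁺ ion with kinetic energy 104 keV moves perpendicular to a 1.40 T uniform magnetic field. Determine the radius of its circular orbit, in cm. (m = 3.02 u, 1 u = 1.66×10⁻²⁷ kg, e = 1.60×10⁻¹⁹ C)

Convert the energy: K = 104 keV = 1.66×10^-14 J.
v = √(2K/m) = √(2·1.66×10^-14/5.01×10^-27) = 2.58×10^6 m/s.
r = mv/(qB) = (5.01×10^-27)(2.58×10^6) / [(2×1.60×10^-19)(1.40)] = 0.0288 m.

r ≈ 2.88 cm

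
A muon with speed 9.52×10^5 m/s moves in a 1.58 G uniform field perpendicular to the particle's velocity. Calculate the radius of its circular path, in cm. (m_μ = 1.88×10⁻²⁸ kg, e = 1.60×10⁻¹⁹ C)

r ≈ 708 cm

The magnetic force provides the centripetal force: qvB = mv²/r, so r = mv/(qB).
r = (1.88×10^-28 kg)(9.52×10^5 m/s) / [(1×1.60×10^-19 C)(1.58×10^-4 T)] = 7.08 m.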